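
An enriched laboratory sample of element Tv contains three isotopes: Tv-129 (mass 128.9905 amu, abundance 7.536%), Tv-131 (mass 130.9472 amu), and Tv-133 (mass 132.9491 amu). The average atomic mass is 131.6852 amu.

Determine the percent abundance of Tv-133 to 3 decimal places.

Let x and y be the fractions of Tv-131 and Tv-133. Then x + y = 1 − 0.07536 = 0.92464 and 130.9472x + 132.9491y = 131.6852 − 0.07536×128.9905 = 121.96447592.
Substituting: 130.9472x + 132.9491(0.92464 − x) = 121.96447592
(130.9472 − 132.9491)x = -0.965579904  ⇒  x = 0.48233, y = 0.44231
Tv-131: 48.233%, Tv-133: 44.231%.

44.231%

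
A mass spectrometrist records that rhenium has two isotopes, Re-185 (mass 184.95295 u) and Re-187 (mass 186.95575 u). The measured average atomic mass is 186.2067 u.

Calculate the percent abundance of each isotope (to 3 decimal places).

With x = fraction of Re-185 (so Re-187 is 1 − x):
184.95295·x + 186.95575·(1 − x) = 186.2067
(184.95295 − 186.95575)·x = 186.2067 − 186.95575
x = -0.74905 / -2.00280 = 0.37400 → 37.400% Re-185, 62.600% Re-187.

Re-185: 37.400%, Re-187: 62.600%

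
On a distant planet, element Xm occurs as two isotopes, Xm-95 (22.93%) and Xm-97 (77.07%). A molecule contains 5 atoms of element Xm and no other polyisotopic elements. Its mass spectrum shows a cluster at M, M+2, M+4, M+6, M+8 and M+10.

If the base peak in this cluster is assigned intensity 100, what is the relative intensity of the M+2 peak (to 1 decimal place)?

(0.2293 + 0.7707)^5 gives M 0.0006, M+2 0.0107, M+4 0.0716, M+6 0.2407, M+8 0.4045, M+10 0.2719; the largest is M+8.
P(M+8) = C(5,4) × 0.2293^1 × 0.7707^4 = 5 × 0.2293 × 0.35281045 = 0.404497 (base)
P(M+2) = C(5,1) × 0.2293^4 × 0.7707^1 = 5 × 0.0027645 × 0.7707 = 0.010653
Relative intensity = 0.010653 / 0.404497 × 100 = 2.6

2.6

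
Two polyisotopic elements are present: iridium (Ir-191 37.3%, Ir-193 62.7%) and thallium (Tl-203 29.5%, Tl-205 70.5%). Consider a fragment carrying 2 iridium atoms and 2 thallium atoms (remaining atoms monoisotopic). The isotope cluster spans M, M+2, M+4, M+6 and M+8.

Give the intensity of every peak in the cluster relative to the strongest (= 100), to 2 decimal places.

3.06 : 24.89 : 75.23 : 100.00 : 49.34

Iridium pattern (n=2): 0.139129 : 0.467742 : 0.393129
Thallium pattern (n=2): 0.087025 : 0.41595 : 0.497025
Convolve the two distributions (both contribute in 2-u steps):
  M: 0.139129×0.087025 = 0.012108
  M+2: 0.139129×0.41595 + 0.467742×0.087025 = 0.098576
  M+4: 0.139129×0.497025 + 0.467742×0.41595 + 0.393129×0.087025 = 0.297920
  M+6: 0.467742×0.497025 + 0.393129×0.41595 = 0.396001
  M+8: 0.393129×0.497025 = 0.195395
Scale to base peak (0.396001) = 100: 3.06 : 24.89 : 75.23 : 100.00 : 49.34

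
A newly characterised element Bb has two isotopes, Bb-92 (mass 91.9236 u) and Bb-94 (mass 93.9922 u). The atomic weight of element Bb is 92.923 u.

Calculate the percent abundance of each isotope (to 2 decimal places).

Let x be the fractional abundance of Bb-92; then Bb-94 has abundance 1 − x.
91.9236·x + 93.9922·(1 − x) = 92.923
(91.9236 − 93.9922)·x = 92.923 − 93.9922
x = -1.0692 / -2.0686 = 0.51687 → 51.69% Bb-92, 48.31% Bb-94.

Bb-92: 51.69%, Bb-94: 48.31%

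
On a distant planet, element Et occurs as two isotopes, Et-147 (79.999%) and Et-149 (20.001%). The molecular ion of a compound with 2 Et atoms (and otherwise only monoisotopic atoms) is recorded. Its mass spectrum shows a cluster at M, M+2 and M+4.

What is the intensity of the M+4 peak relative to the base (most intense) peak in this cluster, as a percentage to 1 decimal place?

Binomial terms of (0.79999 + 0.20001)^2: M 0.6400, M+2 0.3200, M+4 0.0400 → M is the base peak.
P(M) = C(2,0) × 0.79999^2 × 0.20001^0 = 1 × 0.639984 × 1.0000 = 0.639984 (base)
P(M+4) = C(2,2) × 0.79999^0 × 0.20001^2 = 1 × 1.0000 × 0.040004 = 0.040004
Relative intensity = 0.040004 / 0.639984 × 100 = 6.3

6.3%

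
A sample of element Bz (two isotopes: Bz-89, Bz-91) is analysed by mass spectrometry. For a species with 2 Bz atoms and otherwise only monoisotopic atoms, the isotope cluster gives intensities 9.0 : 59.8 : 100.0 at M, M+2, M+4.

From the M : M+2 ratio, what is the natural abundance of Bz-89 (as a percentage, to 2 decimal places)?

Let p = fractional abundance of Bz-89. I(M+2)/I(M) = [C(2,1)·p^1·(1−p)] / p^2 = 2·(1−p)/p = 59.8/9.0 = 6.6444
(1−p)/p = 6.6444/2 = 3.3222  ⇒  p = 1/(1 + 3.3222) = 0.2314
Bz-89: 23.14%, Bz-91: 76.86%.

23.14%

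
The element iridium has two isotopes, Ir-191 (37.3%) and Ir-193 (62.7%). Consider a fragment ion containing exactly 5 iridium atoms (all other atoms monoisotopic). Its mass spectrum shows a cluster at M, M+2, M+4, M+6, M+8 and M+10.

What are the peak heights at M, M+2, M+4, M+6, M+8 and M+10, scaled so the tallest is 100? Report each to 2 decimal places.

Expanding (0.373 + 0.627)^5:
P(M) = 0.373^5 = 0.007220
P(M+2) = 5 × 0.373^4 × 0.627^1 = 0.060684
P(M+4) = 10 × 0.373^3 × 0.627^2 = 0.204015
P(M+6) = 10 × 0.373^2 × 0.627^3 = 0.342942
P(M+8) = 5 × 0.373^1 × 0.627^4 = 0.288237
P(M+10) = 0.627^5 = 0.096903
The M+6 peak is largest (0.342942); scaling to 100 gives 2.11 : 17.70 : 59.49 : 100.00 : 84.05 : 28.26.

2.11 : 17.70 : 59.49 : 100.00 : 84.05 : 28.26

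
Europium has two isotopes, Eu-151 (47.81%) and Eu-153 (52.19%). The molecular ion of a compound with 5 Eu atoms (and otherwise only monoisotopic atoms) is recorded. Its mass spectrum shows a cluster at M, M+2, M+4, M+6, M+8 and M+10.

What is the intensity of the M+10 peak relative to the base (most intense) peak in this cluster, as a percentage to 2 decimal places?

11.92%

(0.4781 + 0.5219)^5 gives M 0.0250, M+2 0.1363, M+4 0.2977, M+6 0.3249, M+8 0.1774, M+10 0.0387; the largest is M+6.
P(M+6) = C(5,3) × 0.4781^2 × 0.5219^3 = 10 × 0.22857961 × 0.14215492 = 0.324937 (base)
P(M+10) = C(5,5) × 0.4781^0 × 0.5219^5 = 1 × 1.0000 × 0.0387201 = 0.038720
Relative intensity = 0.038720 / 0.324937 × 100 = 11.92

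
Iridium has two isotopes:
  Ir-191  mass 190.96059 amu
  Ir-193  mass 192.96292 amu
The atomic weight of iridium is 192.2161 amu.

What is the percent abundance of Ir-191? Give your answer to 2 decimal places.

37.30%

Let x be the fractional abundance of Ir-191; then Ir-193 has abundance 1 − x.
190.96059·x + 192.96292·(1 − x) = 192.2161
(190.96059 − 192.96292)·x = 192.2161 − 192.96292
x = -0.74682 / -2.00233 = 0.37298 → 37.30% Ir-191, 62.70% Ir-193.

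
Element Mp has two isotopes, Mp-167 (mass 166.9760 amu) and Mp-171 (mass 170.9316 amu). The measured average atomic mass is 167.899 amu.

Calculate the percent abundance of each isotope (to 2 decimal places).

Let x be the fractional abundance of Mp-167; then Mp-171 has abundance 1 − x.
166.9760·x + 170.9316·(1 − x) = 167.899
(166.9760 − 170.9316)·x = 167.899 − 170.9316
x = -3.0326 / -3.9556 = 0.76666 → 76.67% Mp-167, 23.33% Mp-171.

Mp-167: 76.67%, Mp-171: 23.33%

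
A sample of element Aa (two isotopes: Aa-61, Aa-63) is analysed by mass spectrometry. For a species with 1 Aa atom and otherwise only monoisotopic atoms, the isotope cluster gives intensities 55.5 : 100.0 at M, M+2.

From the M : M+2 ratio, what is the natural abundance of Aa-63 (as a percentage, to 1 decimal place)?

If p is the fraction of Aa that is Aa-61, then I(M+2)/I(M) = [C(1,1)·p^0·(1−p)] / p^1 = 1·(1−p)/p = 100.0/55.5 = 1.8018
(1−p)/p = 1.8018/1 = 1.8018  ⇒  p = 1/(1 + 1.8018) = 0.3569
Aa-61: 35.7%, Aa-63: 64.3%.

64.3%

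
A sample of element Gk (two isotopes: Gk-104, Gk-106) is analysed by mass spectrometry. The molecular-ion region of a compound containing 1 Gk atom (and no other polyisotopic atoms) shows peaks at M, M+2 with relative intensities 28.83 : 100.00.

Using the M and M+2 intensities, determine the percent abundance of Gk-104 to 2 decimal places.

22.38%

Write p for the Gk-104 fraction. I(M+2)/I(M) = [C(1,1)·p^0·(1−p)] / p^1 = 1·(1−p)/p = 100.00/28.83 = 3.4686
(1−p)/p = 3.4686/1 = 3.4686  ⇒  p = 1/(1 + 3.4686) = 0.2238
Gk-104: 22.38%, Gk-106: 77.62%.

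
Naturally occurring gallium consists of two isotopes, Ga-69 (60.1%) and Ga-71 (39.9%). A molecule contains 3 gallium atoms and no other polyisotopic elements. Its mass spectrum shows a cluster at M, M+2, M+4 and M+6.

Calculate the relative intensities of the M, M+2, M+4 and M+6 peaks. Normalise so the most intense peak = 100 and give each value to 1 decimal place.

The 3 Ga atoms are independent, so intensities follow the terms of (0.601 + 0.399)^3.
P(M) = 0.601^3 = 0.217082
P(M+2) = 3 × 0.601^2 × 0.399^1 = 0.432358
P(M+4) = 3 × 0.601^1 × 0.399^2 = 0.287039
P(M+6) = 0.399^3 = 0.063521
The M+2 peak is largest (0.432358); scaling to 100 gives 50.2 : 100.0 : 66.4 : 14.7.

50.2 : 100.0 : 66.4 : 14.7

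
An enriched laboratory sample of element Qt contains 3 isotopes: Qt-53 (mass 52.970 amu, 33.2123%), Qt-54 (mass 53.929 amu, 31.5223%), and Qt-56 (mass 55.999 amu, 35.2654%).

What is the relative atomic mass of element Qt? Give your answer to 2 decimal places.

Average mass = Σ (abundance × isotope mass) = 0.332123 × 52.970 + 0.315223 × 53.929 + 0.352654 × 55.999
= 17.5926 + 16.9997 + 19.7483 = 54.3406 amu

54.34 amu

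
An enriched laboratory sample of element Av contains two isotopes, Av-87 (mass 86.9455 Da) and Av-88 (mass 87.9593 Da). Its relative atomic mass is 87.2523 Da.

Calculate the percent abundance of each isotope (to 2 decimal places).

Av-87: 69.74%, Av-88: 30.26%

Writing the weighted mean with unknown fraction x of Av-87:
86.9455·x + 87.9593·(1 − x) = 87.2523
(86.9455 − 87.9593)·x = 87.2523 − 87.9593
x = -0.7070 / -1.0138 = 0.69738 → 69.74% Av-87, 30.26% Av-88.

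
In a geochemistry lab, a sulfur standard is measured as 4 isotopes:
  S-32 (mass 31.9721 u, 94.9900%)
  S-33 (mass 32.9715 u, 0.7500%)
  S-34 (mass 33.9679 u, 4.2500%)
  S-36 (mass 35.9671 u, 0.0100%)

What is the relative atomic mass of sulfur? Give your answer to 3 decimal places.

Average mass = Σ (abundance × isotope mass) = 0.949900 × 31.9721 + 0.007500 × 32.9715 + 0.042500 × 33.9679 + 0.000100 × 35.9671
= 30.37030 + 0.24729 + 1.44364 + 0.00360 = 32.06483 u

32.065 u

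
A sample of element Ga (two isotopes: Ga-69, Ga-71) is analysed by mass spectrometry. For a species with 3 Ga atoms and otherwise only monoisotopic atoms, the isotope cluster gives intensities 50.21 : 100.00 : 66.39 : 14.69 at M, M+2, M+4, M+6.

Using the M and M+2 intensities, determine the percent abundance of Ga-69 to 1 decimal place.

60.1%

Let p = fractional abundance of Ga-69. I(M+2)/I(M) = [C(3,1)·p^2·(1−p)] / p^3 = 3·(1−p)/p = 100.00/50.21 = 1.9916
(1−p)/p = 1.9916/3 = 0.6639  ⇒  p = 1/(1 + 0.6639) = 0.6010
Ga-69: 60.1%, Ga-71: 39.9%.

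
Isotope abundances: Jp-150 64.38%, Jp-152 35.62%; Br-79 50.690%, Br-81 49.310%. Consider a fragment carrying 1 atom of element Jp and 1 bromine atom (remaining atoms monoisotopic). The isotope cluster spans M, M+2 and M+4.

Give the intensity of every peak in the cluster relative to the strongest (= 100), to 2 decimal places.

65.53 : 100.00 : 35.27

Element Jp pattern (n=1): 0.6438 : 0.3562
Bromine pattern (n=1): 0.5069 : 0.4931
Convolve the two distributions (both contribute in 2-u steps):
  M: 0.6438×0.5069 = 0.326342
  M+2: 0.6438×0.4931 + 0.3562×0.5069 = 0.498016
  M+4: 0.3562×0.4931 = 0.175642
Scale to base peak (0.498016) = 100: 65.53 : 100.00 : 35.27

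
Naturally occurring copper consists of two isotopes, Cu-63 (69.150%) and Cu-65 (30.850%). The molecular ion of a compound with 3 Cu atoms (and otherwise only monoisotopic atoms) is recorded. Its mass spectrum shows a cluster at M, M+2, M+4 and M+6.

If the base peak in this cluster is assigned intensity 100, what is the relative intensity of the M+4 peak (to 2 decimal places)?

44.61

Binomial terms of (0.69150 + 0.30850)^3: M 0.3307, M+2 0.4425, M+4 0.1974, M+6 0.0294 → M+2 is the base peak.
P(M+2) = C(3,1) × 0.69150^2 × 0.30850^1 = 3 × 0.47817225 × 0.3085 = 0.442548 (base)
P(M+4) = C(3,2) × 0.69150^1 × 0.30850^2 = 3 × 0.6915 × 0.09517225 = 0.197435
Relative intensity = 0.197435 / 0.442548 × 100 = 44.61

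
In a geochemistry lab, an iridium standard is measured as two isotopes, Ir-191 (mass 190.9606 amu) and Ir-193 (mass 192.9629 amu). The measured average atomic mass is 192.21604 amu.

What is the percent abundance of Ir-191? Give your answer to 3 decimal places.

Let x be the fractional abundance of Ir-191; then Ir-193 has abundance 1 − x.
190.9606·x + 192.9629·(1 − x) = 192.21604
(190.9606 − 192.9629)·x = 192.21604 − 192.9629
x = -0.74686 / -2.0023 = 0.37300 → 37.300% Ir-191, 62.700% Ir-193.

37.300%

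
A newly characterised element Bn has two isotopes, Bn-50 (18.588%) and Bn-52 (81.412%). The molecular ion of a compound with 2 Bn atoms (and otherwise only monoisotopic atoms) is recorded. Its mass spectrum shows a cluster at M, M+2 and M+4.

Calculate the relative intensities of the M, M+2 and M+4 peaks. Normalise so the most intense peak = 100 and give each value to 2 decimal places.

Each Bn atom is independently Bn-50 (p = 0.18588) or Bn-52 (q = 0.81412); the cluster is the binomial expansion (p + q)^2.
P(M) = 0.18588^2 = 0.034551
P(M+2) = 2 × 0.18588^1 × 0.81412^1 = 0.302657
P(M+4) = 0.81412^2 = 0.662791
The M+4 peak is largest (0.662791); scaling to 100 gives 5.21 : 45.66 : 100.00.

5.21 : 45.66 : 100.00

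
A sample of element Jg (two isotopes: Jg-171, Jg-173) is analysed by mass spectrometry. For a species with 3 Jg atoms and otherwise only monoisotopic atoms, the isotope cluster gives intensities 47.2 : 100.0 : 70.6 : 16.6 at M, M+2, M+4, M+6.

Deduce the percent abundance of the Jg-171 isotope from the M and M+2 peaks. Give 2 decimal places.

58.61%

Let p = fractional abundance of Jg-171. I(M+2)/I(M) = [C(3,1)·p^2·(1−p)] / p^3 = 3·(1−p)/p = 100.0/47.2 = 2.1186
(1−p)/p = 2.1186/3 = 0.7062  ⇒  p = 1/(1 + 0.7062) = 0.5861
Jg-171: 58.61%, Jg-173: 41.39%.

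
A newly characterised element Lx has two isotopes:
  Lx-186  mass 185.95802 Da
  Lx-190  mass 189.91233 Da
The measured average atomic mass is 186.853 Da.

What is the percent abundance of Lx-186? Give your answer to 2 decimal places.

Let x be the fractional abundance of Lx-186; then Lx-190 has abundance 1 − x.
185.95802·x + 189.91233·(1 − x) = 186.853
(185.95802 − 189.91233)·x = 186.853 − 189.91233
x = -3.05933 / -3.95431 = 0.77367 → 77.37% Lx-186, 22.63% Lx-190.

77.37%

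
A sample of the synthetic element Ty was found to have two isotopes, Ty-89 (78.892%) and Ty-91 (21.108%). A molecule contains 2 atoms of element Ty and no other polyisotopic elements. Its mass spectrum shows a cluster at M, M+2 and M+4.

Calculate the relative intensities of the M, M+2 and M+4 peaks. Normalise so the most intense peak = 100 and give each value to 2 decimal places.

Each Ty atom is independently Ty-89 (p = 0.78892) or Ty-91 (q = 0.21108); the cluster is the binomial expansion (p + q)^2.
P(M) = 0.78892^2 = 0.622395
P(M+2) = 2 × 0.78892^1 × 0.21108^1 = 0.333050
P(M+4) = 0.21108^2 = 0.044555
The M peak is largest (0.622395); scaling to 100 gives 100.00 : 53.51 : 7.16.

100.00 : 53.51 : 7.16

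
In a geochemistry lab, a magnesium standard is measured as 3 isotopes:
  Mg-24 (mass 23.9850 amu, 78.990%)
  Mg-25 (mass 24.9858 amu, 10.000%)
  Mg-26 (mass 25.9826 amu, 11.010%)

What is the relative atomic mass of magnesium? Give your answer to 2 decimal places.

24.31 amu

Ar = Σ fᵢ·mᵢ = 0.78990 × 23.9850 + 0.10000 × 24.9858 + 0.11010 × 25.9826
= 18.94575 + 2.49858 + 2.86068 = 24.30501 amu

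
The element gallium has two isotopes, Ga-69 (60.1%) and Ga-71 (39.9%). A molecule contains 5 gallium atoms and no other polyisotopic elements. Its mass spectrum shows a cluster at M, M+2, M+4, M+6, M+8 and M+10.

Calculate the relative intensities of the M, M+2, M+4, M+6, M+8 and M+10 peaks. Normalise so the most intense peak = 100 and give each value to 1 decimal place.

22.7 : 75.3 : 100.0 : 66.4 : 22.0 : 2.9

Each Ga atom is independently Ga-69 (p = 0.601) or Ga-71 (q = 0.399); the cluster is the binomial expansion (p + q)^5.
P(M) = 0.601^5 = 0.078410
P(M+2) = 5 × 0.601^4 × 0.399^1 = 0.260280
P(M+4) = 10 × 0.601^3 × 0.399^2 = 0.345596
P(M+6) = 10 × 0.601^2 × 0.399^3 = 0.229439
P(M+8) = 5 × 0.601^1 × 0.399^4 = 0.076162
P(M+10) = 0.399^5 = 0.010113
The M+4 peak is largest (0.345596); scaling to 100 gives 22.7 : 75.3 : 100.0 : 66.4 : 22.0 : 2.9.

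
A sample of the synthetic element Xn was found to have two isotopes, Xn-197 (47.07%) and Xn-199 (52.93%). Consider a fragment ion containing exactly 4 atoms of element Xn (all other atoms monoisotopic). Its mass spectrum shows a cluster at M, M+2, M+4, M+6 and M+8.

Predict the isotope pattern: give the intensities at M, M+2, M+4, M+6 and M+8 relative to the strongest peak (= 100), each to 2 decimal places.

Expanding (0.4707 + 0.5293)^4:
P(M) = 0.4707^4 = 0.049088
P(M+2) = 4 × 0.4707^3 × 0.5293^1 = 0.220798
P(M+4) = 6 × 0.4707^2 × 0.5293^2 = 0.372429
P(M+6) = 4 × 0.4707^1 × 0.5293^3 = 0.279196
P(M+8) = 0.5293^4 = 0.078489
The M+4 peak is largest (0.372429); scaling to 100 gives 13.18 : 59.29 : 100.00 : 74.97 : 21.07.

13.18 : 59.29 : 100.00 : 74.97 : 21.07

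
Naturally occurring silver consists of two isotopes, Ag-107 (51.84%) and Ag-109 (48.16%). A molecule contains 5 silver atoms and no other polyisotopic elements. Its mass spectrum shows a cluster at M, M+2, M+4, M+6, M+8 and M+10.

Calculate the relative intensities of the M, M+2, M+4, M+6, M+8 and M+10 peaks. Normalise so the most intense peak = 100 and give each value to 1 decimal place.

Each Ag atom is independently Ag-107 (p = 0.5184) or Ag-109 (q = 0.4816); the cluster is the binomial expansion (p + q)^5.
P(M) = 0.5184^5 = 0.037439
P(M+2) = 5 × 0.5184^4 × 0.4816^1 = 0.173907
P(M+4) = 10 × 0.5184^3 × 0.4816^2 = 0.323123
P(M+6) = 10 × 0.5184^2 × 0.4816^3 = 0.300185
P(M+8) = 5 × 0.5184^1 × 0.4816^4 = 0.139438
P(M+10) = 0.4816^5 = 0.025908
The M+4 peak is largest (0.323123); scaling to 100 gives 11.6 : 53.8 : 100.0 : 92.9 : 43.2 : 8.0.

11.6 : 53.8 : 100.0 : 92.9 : 43.2 : 8.0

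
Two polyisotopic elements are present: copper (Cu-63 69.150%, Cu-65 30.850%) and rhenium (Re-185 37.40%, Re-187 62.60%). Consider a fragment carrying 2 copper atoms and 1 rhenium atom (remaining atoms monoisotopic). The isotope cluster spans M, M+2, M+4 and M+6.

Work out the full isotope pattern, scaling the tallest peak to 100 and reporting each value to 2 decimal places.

Copper pattern (n=2): 0.47817225 : 0.4266555 : 0.09517225
Rhenium pattern (n=1): 0.3740 : 0.6260
Convolve the two distributions (both contribute in 2-u steps):
  M: 0.47817225×0.3740 = 0.178836
  M+2: 0.47817225×0.6260 + 0.4266555×0.3740 = 0.458905
  M+4: 0.4266555×0.6260 + 0.09517225×0.3740 = 0.302681
  M+6: 0.09517225×0.6260 = 0.059578
Scale to base peak (0.458905) = 100: 38.97 : 100.00 : 65.96 : 12.98

38.97 : 100.00 : 65.96 : 12.98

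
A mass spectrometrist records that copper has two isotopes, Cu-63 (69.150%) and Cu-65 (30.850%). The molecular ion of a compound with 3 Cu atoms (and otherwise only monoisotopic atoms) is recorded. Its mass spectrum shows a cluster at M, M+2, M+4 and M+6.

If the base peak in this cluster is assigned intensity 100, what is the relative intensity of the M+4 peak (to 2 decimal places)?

Term probabilities: M 0.3307, M+2 0.4425, M+4 0.1974, M+6 0.0294. Base peak = M+2.
P(M+2) = C(3,1) × 0.69150^2 × 0.30850^1 = 3 × 0.47817225 × 0.3085 = 0.442548 (base)
P(M+4) = C(3,2) × 0.69150^1 × 0.30850^2 = 3 × 0.6915 × 0.09517225 = 0.197435
Relative intensity = 0.197435 / 0.442548 × 100 = 44.61

44.61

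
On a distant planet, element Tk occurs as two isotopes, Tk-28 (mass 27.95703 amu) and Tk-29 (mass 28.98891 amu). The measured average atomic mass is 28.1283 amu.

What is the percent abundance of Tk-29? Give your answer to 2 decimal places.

16.60%

Writing the weighted mean with unknown fraction x of Tk-28:
27.95703·x + 28.98891·(1 − x) = 28.1283
(27.95703 − 28.98891)·x = 28.1283 − 28.98891
x = -0.86061 / -1.03188 = 0.83402 → 83.40% Tk-28, 16.60% Tk-29.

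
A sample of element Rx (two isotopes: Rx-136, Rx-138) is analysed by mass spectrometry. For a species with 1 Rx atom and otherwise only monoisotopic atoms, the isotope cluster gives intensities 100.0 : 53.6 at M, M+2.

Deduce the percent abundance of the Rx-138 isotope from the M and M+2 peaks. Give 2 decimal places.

Let p = fractional abundance of Rx-136. I(M+2)/I(M) = [C(1,1)·p^0·(1−p)] / p^1 = 1·(1−p)/p = 53.6/100.0 = 0.5360
(1−p)/p = 0.5360/1 = 0.5360  ⇒  p = 1/(1 + 0.5360) = 0.6510
Rx-136: 65.10%, Rx-138: 34.90%.

34.90%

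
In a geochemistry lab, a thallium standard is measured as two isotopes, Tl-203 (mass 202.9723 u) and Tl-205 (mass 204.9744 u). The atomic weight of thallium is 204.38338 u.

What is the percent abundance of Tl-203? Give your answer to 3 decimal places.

Let x be the fractional abundance of Tl-203; then Tl-205 has abundance 1 − x.
202.9723·x + 204.9744·(1 − x) = 204.38338
(202.9723 − 204.9744)·x = 204.38338 − 204.9744
x = -0.59102 / -2.0021 = 0.29520 → 29.520% Tl-203, 70.480% Tl-205.

29.520%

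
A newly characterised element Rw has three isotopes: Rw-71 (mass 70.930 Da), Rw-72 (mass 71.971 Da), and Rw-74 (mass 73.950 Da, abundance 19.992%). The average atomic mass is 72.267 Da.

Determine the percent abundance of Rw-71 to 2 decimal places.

Let x and y be the fractions of Rw-71 and Rw-72. Then x + y = 1 − 0.19992 = 0.80008 and 70.930x + 71.971y = 72.267 − 0.19992×73.950 = 57.482916.
Substituting: 70.930x + 71.971(0.80008 − x) = 57.482916
(70.930 − 71.971)x = -0.09964168  ⇒  x = 0.09572, y = 0.70436
Rw-71: 9.57%, Rw-72: 70.44%.

9.57%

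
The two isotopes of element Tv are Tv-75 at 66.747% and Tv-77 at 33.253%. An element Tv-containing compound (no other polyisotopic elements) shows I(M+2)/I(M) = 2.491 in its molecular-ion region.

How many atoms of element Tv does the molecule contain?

5

For n independent Tv atoms, I(M+2)/I(M) = n · (abundance Tv-77) / (abundance Tv-75) = n · 0.33253/0.66747.
n = 2.491 × 0.66747/0.33253 = 5.00 ≈ 5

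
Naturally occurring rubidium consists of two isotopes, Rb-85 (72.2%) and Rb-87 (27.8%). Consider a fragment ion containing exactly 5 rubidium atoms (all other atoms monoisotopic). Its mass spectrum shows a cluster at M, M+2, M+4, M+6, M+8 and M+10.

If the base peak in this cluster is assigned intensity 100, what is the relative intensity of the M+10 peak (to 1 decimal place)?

Binomial terms of (0.722 + 0.278)^5: M 0.1962, M+2 0.3777, M+4 0.2909, M+6 0.1120, M+8 0.0216, M+10 0.0017 → M+2 is the base peak.
P(M+2) = C(5,1) × 0.722^4 × 0.278^1 = 5 × 0.27173701 × 0.2780 = 0.377714 (base)
P(M+10) = C(5,5) × 0.722^0 × 0.278^5 = 1 × 1.0000 × 0.00166044 = 0.001660
Relative intensity = 0.001660 / 0.377714 × 100 = 0.4

0.4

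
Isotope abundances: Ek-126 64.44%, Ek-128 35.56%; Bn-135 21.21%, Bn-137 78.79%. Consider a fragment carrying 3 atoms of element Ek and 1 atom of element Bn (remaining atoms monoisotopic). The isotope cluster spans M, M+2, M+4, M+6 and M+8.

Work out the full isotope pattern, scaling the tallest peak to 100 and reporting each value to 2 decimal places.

14.16 : 76.03 : 100.00 : 50.42 : 8.84

Element Ek pattern (n=3): 0.26758798 : 0.44299015 : 0.24445577 : 0.0449661
Element Bn pattern (n=1): 0.2121 : 0.7879
Convolve the two distributions (both contribute in 2-u steps):
  M: 0.26758798×0.2121 = 0.056755
  M+2: 0.26758798×0.7879 + 0.44299015×0.2121 = 0.304791
  M+4: 0.44299015×0.7879 + 0.24445577×0.2121 = 0.400881
  M+6: 0.24445577×0.7879 + 0.0449661×0.2121 = 0.202144
  M+8: 0.0449661×0.7879 = 0.035429
Scale to base peak (0.400881) = 100: 14.16 : 76.03 : 100.00 : 50.42 : 8.84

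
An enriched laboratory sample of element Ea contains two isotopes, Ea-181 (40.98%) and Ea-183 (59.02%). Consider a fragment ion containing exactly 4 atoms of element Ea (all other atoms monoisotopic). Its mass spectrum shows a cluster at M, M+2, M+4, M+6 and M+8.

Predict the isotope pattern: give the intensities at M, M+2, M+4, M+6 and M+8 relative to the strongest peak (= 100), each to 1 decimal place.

8.0 : 46.3 : 100.0 : 96.0 : 34.6

Expanding (0.4098 + 0.5902)^4:
P(M) = 0.4098^4 = 0.028203
P(M+2) = 4 × 0.4098^3 × 0.5902^1 = 0.162471
P(M+4) = 6 × 0.4098^2 × 0.5902^2 = 0.350989
P(M+6) = 4 × 0.4098^1 × 0.5902^3 = 0.337000
P(M+8) = 0.5902^4 = 0.121338
The M+4 peak is largest (0.350989); scaling to 100 gives 8.0 : 46.3 : 100.0 : 96.0 : 34.6.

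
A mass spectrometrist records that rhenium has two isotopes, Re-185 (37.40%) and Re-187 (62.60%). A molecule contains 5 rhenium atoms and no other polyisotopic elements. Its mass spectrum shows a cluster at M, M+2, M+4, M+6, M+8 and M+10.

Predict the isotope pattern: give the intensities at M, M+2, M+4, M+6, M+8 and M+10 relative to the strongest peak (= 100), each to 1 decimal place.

2.1 : 17.8 : 59.7 : 100.0 : 83.7 : 28.0

Each Re atom is independently Re-185 (p = 0.3740) or Re-187 (q = 0.6260); the cluster is the binomial expansion (p + q)^5.
P(M) = 0.3740^5 = 0.007317
P(M+2) = 5 × 0.3740^4 × 0.6260^1 = 0.061239
P(M+4) = 10 × 0.3740^3 × 0.6260^2 = 0.205005
P(M+6) = 10 × 0.3740^2 × 0.6260^3 = 0.343136
P(M+8) = 5 × 0.3740^1 × 0.6260^4 = 0.287170
P(M+10) = 0.6260^5 = 0.096133
The M+6 peak is largest (0.343136); scaling to 100 gives 2.1 : 17.8 : 59.7 : 100.0 : 83.7 : 28.0.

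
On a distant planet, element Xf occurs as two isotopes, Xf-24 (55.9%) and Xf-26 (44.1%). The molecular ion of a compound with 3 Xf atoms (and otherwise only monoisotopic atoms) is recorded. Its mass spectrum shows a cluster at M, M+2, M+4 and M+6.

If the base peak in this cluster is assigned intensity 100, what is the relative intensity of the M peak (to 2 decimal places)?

42.25

Term probabilities: M 0.1747, M+2 0.4134, M+4 0.3261, M+6 0.0858. Base peak = M+2.
P(M+2) = C(3,1) × 0.559^2 × 0.441^1 = 3 × 0.312481 × 0.4410 = 0.413412 (base)
P(M) = C(3,0) × 0.559^3 × 0.441^0 = 1 × 0.17467688 × 1.0000 = 0.174677
Relative intensity = 0.174677 / 0.413412 × 100 = 42.25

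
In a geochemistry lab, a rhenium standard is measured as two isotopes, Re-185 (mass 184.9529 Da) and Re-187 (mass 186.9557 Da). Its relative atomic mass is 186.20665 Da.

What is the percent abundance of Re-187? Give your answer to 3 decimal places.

62.600%

Writing the weighted mean with unknown fraction x of Re-185:
184.9529·x + 186.9557·(1 − x) = 186.20665
(184.9529 − 186.9557)·x = 186.20665 − 186.9557
x = -0.74905 / -2.0028 = 0.37400 → 37.400% Re-185, 62.600% Re-187.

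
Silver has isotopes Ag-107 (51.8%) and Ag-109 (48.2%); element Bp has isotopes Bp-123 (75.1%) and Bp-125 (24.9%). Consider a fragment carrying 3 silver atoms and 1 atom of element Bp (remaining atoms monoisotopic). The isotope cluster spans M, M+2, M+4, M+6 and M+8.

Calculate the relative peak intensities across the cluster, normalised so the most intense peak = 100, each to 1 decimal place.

28.4 : 88.6 : 100.0 : 47.3 : 7.6

Silver pattern (n=3): 0.13899183 : 0.3879965 : 0.3610315 : 0.11198017
Element Bp pattern (n=1): 0.7510 : 0.2490
Convolve the two distributions (both contribute in 2-u steps):
  M: 0.13899183×0.7510 = 0.104383
  M+2: 0.13899183×0.2490 + 0.3879965×0.7510 = 0.325994
  M+4: 0.3879965×0.2490 + 0.3610315×0.7510 = 0.367746
  M+6: 0.3610315×0.2490 + 0.11198017×0.7510 = 0.173994
  M+8: 0.11198017×0.2490 = 0.027883
Scale to base peak (0.367746) = 100: 28.4 : 88.6 : 100.0 : 47.3 : 7.6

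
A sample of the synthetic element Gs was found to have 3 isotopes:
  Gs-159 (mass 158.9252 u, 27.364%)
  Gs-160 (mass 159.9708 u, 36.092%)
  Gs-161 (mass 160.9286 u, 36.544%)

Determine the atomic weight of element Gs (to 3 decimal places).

Average mass = Σ (abundance × isotope mass) = 0.27364 × 158.9252 + 0.36092 × 159.9708 + 0.36544 × 160.9286
= 43.48829 + 57.73666 + 58.80975 = 160.03470 u

160.035 u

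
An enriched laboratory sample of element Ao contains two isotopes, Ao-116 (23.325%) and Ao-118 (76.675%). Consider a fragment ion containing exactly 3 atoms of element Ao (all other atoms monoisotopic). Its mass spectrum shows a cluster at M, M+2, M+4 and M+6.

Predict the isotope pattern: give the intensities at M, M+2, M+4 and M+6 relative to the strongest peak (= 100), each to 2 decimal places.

2.82 : 27.76 : 91.26 : 100.00

Each Ao atom is independently Ao-116 (p = 0.23325) or Ao-118 (q = 0.76675); the cluster is the binomial expansion (p + q)^3.
P(M) = 0.23325^3 = 0.012690
P(M+2) = 3 × 0.23325^2 × 0.76675^1 = 0.125146
P(M+4) = 3 × 0.23325^1 × 0.76675^2 = 0.411387
P(M+6) = 0.76675^3 = 0.450777
The M+6 peak is largest (0.450777); scaling to 100 gives 2.82 : 27.76 : 91.26 : 100.00.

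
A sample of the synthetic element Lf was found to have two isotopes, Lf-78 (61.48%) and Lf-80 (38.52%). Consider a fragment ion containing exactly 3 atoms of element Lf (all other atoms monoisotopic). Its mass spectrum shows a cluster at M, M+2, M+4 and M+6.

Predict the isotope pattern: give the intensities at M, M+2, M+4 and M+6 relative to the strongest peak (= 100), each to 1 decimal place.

Expanding (0.6148 + 0.3852)^3:
P(M) = 0.6148^3 = 0.232382
P(M+2) = 3 × 0.6148^2 × 0.3852^1 = 0.436793
P(M+4) = 3 × 0.6148^1 × 0.3852^2 = 0.273670
P(M+6) = 0.3852^3 = 0.057156
The M+2 peak is largest (0.436793); scaling to 100 gives 53.2 : 100.0 : 62.7 : 13.1.

53.2 : 100.0 : 62.7 : 13.1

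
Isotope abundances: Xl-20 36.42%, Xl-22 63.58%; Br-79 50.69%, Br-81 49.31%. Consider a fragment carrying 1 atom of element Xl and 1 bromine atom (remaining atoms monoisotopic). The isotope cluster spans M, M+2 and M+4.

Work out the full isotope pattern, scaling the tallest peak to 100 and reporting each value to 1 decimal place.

36.8 : 100.0 : 62.5

Element Xl pattern (n=1): 0.3642 : 0.6358
Bromine pattern (n=1): 0.5069 : 0.4931
Convolve the two distributions (both contribute in 2-u steps):
  M: 0.3642×0.5069 = 0.184613
  M+2: 0.3642×0.4931 + 0.6358×0.5069 = 0.501874
  M+4: 0.6358×0.4931 = 0.313513
Scale to base peak (0.501874) = 100: 36.8 : 100.0 : 62.5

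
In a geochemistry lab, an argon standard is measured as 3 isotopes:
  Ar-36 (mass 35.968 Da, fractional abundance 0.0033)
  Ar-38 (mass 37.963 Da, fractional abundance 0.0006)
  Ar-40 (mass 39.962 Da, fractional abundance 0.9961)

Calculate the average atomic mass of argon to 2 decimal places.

39.95 Da

Weight each isotope mass by its fractional abundance: 0.0033 × 35.968 + 0.0006 × 37.963 + 0.9961 × 39.962
= 0.1187 + 0.0228 + 39.8061 = 39.9476 Da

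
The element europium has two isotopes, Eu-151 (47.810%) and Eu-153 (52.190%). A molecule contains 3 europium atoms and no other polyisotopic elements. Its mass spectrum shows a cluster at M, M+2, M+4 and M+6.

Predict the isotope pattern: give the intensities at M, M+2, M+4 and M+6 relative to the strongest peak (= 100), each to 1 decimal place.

The 3 Eu atoms are independent, so intensities follow the terms of (0.47810 + 0.52190)^3.
P(M) = 0.47810^3 = 0.109284
P(M+2) = 3 × 0.47810^2 × 0.52190^1 = 0.357887
P(M+4) = 3 × 0.47810^1 × 0.52190^2 = 0.390674
P(M+6) = 0.52190^3 = 0.142155
The M+4 peak is largest (0.390674); scaling to 100 gives 28.0 : 91.6 : 100.0 : 36.4.

28.0 : 91.6 : 100.0 : 36.4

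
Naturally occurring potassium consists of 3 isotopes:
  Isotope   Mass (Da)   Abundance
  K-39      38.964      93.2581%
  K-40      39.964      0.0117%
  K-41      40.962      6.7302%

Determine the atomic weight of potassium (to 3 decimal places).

Ar = Σ fᵢ·mᵢ = 0.932581 × 38.964 + 0.000117 × 39.964 + 0.067302 × 40.962
= 36.3371 + 0.0047 + 2.7568 = 39.0986 Da

39.099 Da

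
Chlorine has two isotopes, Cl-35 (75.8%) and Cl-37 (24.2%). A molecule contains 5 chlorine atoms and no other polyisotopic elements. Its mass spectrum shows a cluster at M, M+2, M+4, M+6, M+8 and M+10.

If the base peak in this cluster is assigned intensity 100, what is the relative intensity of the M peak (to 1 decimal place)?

(0.758 + 0.242)^5 gives M 0.2502, M+2 0.3994, M+4 0.2551, M+6 0.0814, M+8 0.0130, M+10 0.0008; the largest is M+2.
P(M+2) = C(5,1) × 0.758^4 × 0.242^1 = 5 × 0.33012379 × 0.2420 = 0.399450 (base)
P(M) = C(5,0) × 0.758^5 × 0.242^0 = 1 × 0.25023383 × 1.0000 = 0.250234
Relative intensity = 0.250234 / 0.399450 × 100 = 62.6

62.6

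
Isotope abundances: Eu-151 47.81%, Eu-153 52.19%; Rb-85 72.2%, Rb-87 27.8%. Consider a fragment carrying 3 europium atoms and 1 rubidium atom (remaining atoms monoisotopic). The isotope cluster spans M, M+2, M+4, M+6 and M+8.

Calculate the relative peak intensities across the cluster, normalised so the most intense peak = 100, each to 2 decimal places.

20.68 : 75.68 : 100.00 : 55.36 : 10.36

Europium pattern (n=3): 0.10928391 : 0.3578871 : 0.39067407 : 0.14215492
Rubidium pattern (n=1): 0.7220 : 0.2780
Convolve the two distributions (both contribute in 2-u steps):
  M: 0.10928391×0.7220 = 0.078903
  M+2: 0.10928391×0.2780 + 0.3578871×0.7220 = 0.288775
  M+4: 0.3578871×0.2780 + 0.39067407×0.7220 = 0.381559
  M+6: 0.39067407×0.2780 + 0.14215492×0.7220 = 0.211243
  M+8: 0.14215492×0.2780 = 0.039519
Scale to base peak (0.381559) = 100: 20.68 : 75.68 : 100.00 : 55.36 : 10.36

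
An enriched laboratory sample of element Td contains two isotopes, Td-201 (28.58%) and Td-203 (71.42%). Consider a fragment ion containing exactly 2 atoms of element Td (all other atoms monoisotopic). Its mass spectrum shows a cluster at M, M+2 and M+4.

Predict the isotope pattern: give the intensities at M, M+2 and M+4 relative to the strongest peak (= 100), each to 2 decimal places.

Expanding (0.2858 + 0.7142)^2:
P(M) = 0.2858^2 = 0.081682
P(M+2) = 2 × 0.2858^1 × 0.7142^1 = 0.408237
P(M+4) = 0.7142^2 = 0.510082
The M+4 peak is largest (0.510082); scaling to 100 gives 16.01 : 80.03 : 100.00.

16.01 : 80.03 : 100.00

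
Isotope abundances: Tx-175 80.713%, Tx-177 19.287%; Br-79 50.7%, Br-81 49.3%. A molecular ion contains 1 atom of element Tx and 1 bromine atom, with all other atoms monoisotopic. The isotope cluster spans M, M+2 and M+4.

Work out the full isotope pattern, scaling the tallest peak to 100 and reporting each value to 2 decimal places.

Element Tx pattern (n=1): 0.80713 : 0.19287
Bromine pattern (n=1): 0.5070 : 0.4930
Convolve the two distributions (both contribute in 2-u steps):
  M: 0.80713×0.5070 = 0.409215
  M+2: 0.80713×0.4930 + 0.19287×0.5070 = 0.495700
  M+4: 0.19287×0.4930 = 0.095085
Scale to base peak (0.495700) = 100: 82.55 : 100.00 : 19.18

82.55 : 100.00 : 19.18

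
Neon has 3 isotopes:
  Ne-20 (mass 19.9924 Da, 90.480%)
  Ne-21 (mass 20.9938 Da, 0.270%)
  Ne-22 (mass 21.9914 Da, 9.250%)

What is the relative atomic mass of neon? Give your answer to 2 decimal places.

Weight each isotope mass by its fractional abundance: 0.90480 × 19.9924 + 0.00270 × 20.9938 + 0.09250 × 21.9914
= 18.08912 + 0.05668 + 2.03420 = 20.18000 Da

20.18 Da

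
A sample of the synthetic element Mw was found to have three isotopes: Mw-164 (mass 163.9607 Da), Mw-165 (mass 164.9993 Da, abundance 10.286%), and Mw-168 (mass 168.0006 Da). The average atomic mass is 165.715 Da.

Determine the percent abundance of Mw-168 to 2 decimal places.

40.78%

The remaining 89.714% is split between Mw-164 (fraction x) and Mw-168 (fraction 0.89714 − x).
Substituting: 163.9607x + 168.0006(0.89714 − x) = 148.743172002
(163.9607 − 168.0006)x = -1.976886282  ⇒  x = 0.48934, y = 0.40780
Mw-164: 48.93%, Mw-168: 40.78%.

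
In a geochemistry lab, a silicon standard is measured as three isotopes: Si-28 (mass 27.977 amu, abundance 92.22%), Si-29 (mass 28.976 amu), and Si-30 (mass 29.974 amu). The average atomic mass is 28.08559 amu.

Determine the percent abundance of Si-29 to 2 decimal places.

The remaining 7.78% is split between Si-29 (fraction x) and Si-30 (fraction 0.0778 − x).
Substituting: 28.976x + 29.974(0.0778 − x) = 2.2852006
(28.976 − 29.974)x = -0.0467766  ⇒  x = 0.04687, y = 0.03093
Si-29: 4.69%, Si-30: 3.09%.

4.69%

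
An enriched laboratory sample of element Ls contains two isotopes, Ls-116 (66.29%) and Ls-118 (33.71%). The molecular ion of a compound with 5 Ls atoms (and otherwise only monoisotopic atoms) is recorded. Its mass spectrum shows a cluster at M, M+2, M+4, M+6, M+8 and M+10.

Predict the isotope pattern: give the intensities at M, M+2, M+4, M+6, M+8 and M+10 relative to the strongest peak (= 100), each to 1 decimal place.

The 5 Ls atoms are independent, so intensities follow the terms of (0.6629 + 0.3371)^5.
P(M) = 0.6629^5 = 0.128009
P(M+2) = 5 × 0.6629^4 × 0.3371^1 = 0.325477
P(M+4) = 10 × 0.6629^3 × 0.3371^2 = 0.331026
P(M+6) = 10 × 0.6629^2 × 0.3371^3 = 0.168334
P(M+8) = 5 × 0.6629^1 × 0.3371^4 = 0.042801
P(M+10) = 0.3371^5 = 0.004353
The M+4 peak is largest (0.331026); scaling to 100 gives 38.7 : 98.3 : 100.0 : 50.9 : 12.9 : 1.3.

38.7 : 98.3 : 100.0 : 50.9 : 12.9 : 1.3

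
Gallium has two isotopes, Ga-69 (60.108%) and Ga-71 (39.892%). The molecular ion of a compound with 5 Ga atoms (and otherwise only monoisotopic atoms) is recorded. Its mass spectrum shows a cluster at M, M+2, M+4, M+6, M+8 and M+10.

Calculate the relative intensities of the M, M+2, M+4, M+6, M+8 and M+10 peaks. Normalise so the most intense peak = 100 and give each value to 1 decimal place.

22.7 : 75.3 : 100.0 : 66.4 : 22.0 : 2.9

The 5 Ga atoms are independent, so intensities follow the terms of (0.60108 + 0.39892)^5.
P(M) = 0.60108^5 = 0.078462
P(M+2) = 5 × 0.60108^4 × 0.39892^1 = 0.260366
P(M+4) = 10 × 0.60108^3 × 0.39892^2 = 0.345596
P(M+6) = 10 × 0.60108^2 × 0.39892^3 = 0.229362
P(M+8) = 5 × 0.60108^1 × 0.39892^4 = 0.076111
P(M+10) = 0.39892^5 = 0.010103
The M+4 peak is largest (0.345596); scaling to 100 gives 22.7 : 75.3 : 100.0 : 66.4 : 22.0 : 2.9.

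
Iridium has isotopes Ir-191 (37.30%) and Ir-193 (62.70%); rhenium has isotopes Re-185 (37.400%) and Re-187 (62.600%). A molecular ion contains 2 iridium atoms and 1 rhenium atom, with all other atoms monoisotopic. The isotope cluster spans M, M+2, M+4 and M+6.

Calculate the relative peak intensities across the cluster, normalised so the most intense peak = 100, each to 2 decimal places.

11.83 : 59.57 : 100.00 : 55.95

Iridium pattern (n=2): 0.139129 : 0.467742 : 0.393129
Rhenium pattern (n=1): 0.3740 : 0.6260
Convolve the two distributions (both contribute in 2-u steps):
  M: 0.139129×0.3740 = 0.052034
  M+2: 0.139129×0.6260 + 0.467742×0.3740 = 0.262030
  M+4: 0.467742×0.6260 + 0.393129×0.3740 = 0.439837
  M+6: 0.393129×0.6260 = 0.246099
Scale to base peak (0.439837) = 100: 11.83 : 59.57 : 100.00 : 55.95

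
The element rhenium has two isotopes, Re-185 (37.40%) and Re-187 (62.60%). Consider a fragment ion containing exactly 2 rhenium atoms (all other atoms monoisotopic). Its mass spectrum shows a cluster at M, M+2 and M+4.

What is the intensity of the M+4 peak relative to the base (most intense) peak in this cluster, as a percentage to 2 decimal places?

Term probabilities: M 0.1399, M+2 0.4682, M+4 0.3919. Base peak = M+2.
P(M+2) = C(2,1) × 0.3740^1 × 0.6260^1 = 2 × 0.3740 × 0.6260 = 0.468248 (base)
P(M+4) = C(2,2) × 0.3740^0 × 0.6260^2 = 1 × 1.0000 × 0.391876 = 0.391876
Relative intensity = 0.391876 / 0.468248 × 100 = 83.69

83.69%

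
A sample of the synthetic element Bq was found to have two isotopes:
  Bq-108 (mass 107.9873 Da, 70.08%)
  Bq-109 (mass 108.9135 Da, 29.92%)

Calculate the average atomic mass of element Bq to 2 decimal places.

The abundance-weighted mean is 0.7008 × 107.9873 + 0.2992 × 108.9135
= 75.67750 + 32.58692 = 108.26442 Da

108.26 Da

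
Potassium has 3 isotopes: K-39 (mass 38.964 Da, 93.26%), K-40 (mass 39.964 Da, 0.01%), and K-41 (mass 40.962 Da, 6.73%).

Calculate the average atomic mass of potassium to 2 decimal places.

39.10 Da

Weight each isotope mass by its fractional abundance: 0.9326 × 38.964 + 0.0001 × 39.964 + 0.0673 × 40.962
= 36.3378 + 0.0040 + 2.7567 = 39.0985 Da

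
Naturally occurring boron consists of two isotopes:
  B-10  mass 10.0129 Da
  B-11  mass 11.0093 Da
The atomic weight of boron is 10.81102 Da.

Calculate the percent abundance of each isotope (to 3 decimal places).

Writing the weighted mean with unknown fraction x of B-10:
10.0129·x + 11.0093·(1 − x) = 10.81102
(10.0129 − 11.0093)·x = 10.81102 − 11.0093
x = -0.19828 / -0.9964 = 0.19900 → 19.900% B-10, 80.100% B-11.

B-10: 19.900%, B-11: 80.100%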